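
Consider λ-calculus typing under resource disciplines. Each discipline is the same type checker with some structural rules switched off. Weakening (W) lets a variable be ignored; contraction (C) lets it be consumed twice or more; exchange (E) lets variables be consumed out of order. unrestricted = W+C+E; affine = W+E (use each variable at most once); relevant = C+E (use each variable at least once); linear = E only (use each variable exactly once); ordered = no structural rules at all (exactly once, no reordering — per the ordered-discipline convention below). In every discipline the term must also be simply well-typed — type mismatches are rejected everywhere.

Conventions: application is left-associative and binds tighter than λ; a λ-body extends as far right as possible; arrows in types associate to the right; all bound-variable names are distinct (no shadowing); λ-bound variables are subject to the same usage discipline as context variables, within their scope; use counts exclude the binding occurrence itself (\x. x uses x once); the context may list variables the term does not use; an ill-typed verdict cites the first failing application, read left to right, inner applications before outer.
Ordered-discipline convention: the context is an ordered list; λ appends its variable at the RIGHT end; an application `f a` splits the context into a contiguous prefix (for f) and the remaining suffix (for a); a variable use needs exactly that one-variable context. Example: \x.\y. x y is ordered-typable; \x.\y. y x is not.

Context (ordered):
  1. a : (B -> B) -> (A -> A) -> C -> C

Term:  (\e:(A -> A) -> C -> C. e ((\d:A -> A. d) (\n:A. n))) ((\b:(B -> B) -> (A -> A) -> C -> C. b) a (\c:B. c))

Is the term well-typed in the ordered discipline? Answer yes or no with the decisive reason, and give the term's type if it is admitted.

yes — one use each (a, e, d, n, b, c); ordered split holds; term : C -> C
variable uses: a: 1×; e (λ-bound): 1×; d (λ-bound): 1×; n (λ-bound): 1×; b (λ-bound): 1×; c (λ-bound): 1×
uses in reading order: e, d, n, b, a, c
typing: the term checks, with type C -> C
across the five disciplines: ordered ✓ | linear ✓ | affine ✓ | relevant ✓ | unrestricted ✓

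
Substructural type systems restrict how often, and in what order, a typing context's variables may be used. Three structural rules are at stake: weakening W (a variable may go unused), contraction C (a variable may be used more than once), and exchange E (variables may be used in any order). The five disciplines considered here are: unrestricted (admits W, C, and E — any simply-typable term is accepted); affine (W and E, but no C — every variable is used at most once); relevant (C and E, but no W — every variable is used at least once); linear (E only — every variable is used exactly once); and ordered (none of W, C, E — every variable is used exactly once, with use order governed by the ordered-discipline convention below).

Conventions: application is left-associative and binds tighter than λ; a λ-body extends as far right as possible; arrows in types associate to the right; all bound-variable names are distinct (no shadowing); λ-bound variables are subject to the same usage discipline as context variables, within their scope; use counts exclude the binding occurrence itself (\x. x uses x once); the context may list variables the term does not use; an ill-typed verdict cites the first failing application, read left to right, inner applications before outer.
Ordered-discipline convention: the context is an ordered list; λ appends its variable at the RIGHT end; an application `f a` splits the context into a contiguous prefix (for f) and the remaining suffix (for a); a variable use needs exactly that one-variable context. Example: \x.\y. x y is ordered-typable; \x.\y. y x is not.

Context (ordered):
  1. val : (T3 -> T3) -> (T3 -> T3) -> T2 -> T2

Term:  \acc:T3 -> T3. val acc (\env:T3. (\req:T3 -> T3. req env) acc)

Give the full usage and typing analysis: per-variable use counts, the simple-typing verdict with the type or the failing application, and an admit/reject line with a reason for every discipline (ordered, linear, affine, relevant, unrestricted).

use counts: val ×1, acc (bound) ×2, env (bound) ×1, req (bound) ×1
order of uses: val, acc, req, env, acc
typing: the term checks, with type (T3 -> T3) -> T2 -> T2
ordered: ✗ — needs contraction — acc ×2
linear: ✗ — needs contraction — acc ×2
affine: ✗ — needs contraction — acc ×2
relevant: ✓ — at least one use each (val, acc, env, req)
unrestricted: ✓ — simply typable at (T3 -> T3) -> T2 -> T2; W, C, E all held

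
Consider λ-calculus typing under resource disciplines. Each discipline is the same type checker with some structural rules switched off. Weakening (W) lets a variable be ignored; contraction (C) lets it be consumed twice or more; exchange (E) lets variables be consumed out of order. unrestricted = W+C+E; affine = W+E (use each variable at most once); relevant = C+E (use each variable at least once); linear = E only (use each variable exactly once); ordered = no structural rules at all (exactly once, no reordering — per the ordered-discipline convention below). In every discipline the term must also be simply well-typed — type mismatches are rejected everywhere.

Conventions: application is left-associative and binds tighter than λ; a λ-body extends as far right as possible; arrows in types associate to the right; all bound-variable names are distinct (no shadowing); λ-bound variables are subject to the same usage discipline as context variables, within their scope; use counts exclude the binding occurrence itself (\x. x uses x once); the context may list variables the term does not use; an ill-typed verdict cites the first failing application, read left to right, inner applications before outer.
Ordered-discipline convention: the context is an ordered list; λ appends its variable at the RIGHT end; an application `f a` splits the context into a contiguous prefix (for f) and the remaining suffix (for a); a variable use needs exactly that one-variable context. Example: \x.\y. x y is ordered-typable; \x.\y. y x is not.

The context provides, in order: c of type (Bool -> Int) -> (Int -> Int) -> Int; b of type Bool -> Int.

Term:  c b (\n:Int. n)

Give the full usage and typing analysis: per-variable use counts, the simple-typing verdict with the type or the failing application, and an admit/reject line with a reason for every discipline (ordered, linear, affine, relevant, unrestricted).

variable uses: c: 1, b: 1, n (bound): 1
uses in reading order: c, b, n
typing: well-typed at Int
ordered ✓ (one use each (c, b, n); ordered split holds)
linear ✓ (exactly-once usage across c, b, n)
affine ✓ (no duplicate uses among c, b, n)
relevant ✓ (none of c, b, n goes unused)
unrestricted ✓ (type-checks (Int) and nothing is barred)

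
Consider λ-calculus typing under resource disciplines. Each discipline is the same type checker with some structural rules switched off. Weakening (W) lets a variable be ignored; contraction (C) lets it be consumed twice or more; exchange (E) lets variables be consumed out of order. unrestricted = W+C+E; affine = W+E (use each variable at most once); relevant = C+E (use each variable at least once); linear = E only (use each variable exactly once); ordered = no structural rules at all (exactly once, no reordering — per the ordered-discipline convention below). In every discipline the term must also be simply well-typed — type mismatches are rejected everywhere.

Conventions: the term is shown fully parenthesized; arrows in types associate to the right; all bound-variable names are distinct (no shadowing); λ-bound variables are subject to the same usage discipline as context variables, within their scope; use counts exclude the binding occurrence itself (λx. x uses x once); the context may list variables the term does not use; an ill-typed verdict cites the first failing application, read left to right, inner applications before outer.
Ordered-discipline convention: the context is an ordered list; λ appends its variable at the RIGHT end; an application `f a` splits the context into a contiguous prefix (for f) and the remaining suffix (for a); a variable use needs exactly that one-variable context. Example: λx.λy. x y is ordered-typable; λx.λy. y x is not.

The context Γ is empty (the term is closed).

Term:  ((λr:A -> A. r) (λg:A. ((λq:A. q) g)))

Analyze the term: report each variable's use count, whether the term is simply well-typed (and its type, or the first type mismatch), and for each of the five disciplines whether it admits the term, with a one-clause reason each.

use counts: r [bound]: 1×; g [bound]: 1×; q [bound]: 1×
left-to-right use order: r, q, g
typing: the term checks, with type A -> A
ordered: ✓, r, g, q once each; derivable with no W/C/E
linear: ✓, each of r, g, q used exactly once
affine: ✓, r, g, q: no repeats, contraction unneeded
relevant: ✓, none of r, g, q goes unused
unrestricted: ✓, well-typed at A -> A; no restrictions here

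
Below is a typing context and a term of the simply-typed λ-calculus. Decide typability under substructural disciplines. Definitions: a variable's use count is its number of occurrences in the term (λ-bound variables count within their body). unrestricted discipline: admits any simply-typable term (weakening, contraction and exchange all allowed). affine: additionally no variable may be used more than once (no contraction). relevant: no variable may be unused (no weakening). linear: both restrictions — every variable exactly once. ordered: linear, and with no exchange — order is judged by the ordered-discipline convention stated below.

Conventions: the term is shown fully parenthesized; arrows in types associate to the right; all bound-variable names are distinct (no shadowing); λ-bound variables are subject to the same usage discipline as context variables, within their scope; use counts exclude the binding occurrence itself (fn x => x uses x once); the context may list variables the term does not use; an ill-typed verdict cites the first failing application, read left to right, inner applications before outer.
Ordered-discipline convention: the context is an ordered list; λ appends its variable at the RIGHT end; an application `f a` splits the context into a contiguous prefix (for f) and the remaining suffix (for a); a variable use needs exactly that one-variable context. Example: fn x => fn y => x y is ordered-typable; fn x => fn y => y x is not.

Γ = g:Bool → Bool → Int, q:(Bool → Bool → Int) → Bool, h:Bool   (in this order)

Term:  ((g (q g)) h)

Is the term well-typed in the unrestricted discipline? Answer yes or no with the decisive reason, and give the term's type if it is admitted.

yes — simply typable at Int; W, C, E all held; term : Int
use counts: g: 2×, q: 1×, h: 1×
left-to-right use order: g, q, g, h
typing: the term checks, with type Int
per-discipline verdicts: ordered ✗, linear ✗, affine ✗, relevant ✓, unrestricted ✓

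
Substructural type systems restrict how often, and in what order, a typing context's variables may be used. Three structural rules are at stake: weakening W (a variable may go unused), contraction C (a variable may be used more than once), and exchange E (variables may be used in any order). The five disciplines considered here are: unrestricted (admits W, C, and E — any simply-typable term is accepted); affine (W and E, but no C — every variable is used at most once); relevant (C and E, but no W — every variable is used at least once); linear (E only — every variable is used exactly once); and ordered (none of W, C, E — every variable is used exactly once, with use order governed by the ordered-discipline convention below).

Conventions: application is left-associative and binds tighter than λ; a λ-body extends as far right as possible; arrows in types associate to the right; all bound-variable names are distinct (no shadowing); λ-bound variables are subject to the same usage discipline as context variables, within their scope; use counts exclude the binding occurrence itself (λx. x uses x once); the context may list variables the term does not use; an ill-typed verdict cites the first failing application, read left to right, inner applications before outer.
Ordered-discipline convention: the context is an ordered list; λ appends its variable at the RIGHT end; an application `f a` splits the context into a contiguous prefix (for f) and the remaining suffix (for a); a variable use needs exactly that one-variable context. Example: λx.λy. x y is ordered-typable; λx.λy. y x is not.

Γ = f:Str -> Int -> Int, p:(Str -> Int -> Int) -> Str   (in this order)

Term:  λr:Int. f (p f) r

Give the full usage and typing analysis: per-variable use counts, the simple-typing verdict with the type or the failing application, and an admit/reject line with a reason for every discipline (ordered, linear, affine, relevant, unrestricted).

variable uses: f: 2×, p: 1×, r (bound): 1×
left-to-right use order: f, p, f, r
typing: well-typed — term : Int -> Int
ordered: ✗ — needs contraction — f ×2
linear: ✗ — needs contraction — f ×2
affine: ✗ — needs contraction — f ×2
relevant: ✓ — at least one use each (f, p, r)
unrestricted: ✓ — typability at Int -> Int is all that's needed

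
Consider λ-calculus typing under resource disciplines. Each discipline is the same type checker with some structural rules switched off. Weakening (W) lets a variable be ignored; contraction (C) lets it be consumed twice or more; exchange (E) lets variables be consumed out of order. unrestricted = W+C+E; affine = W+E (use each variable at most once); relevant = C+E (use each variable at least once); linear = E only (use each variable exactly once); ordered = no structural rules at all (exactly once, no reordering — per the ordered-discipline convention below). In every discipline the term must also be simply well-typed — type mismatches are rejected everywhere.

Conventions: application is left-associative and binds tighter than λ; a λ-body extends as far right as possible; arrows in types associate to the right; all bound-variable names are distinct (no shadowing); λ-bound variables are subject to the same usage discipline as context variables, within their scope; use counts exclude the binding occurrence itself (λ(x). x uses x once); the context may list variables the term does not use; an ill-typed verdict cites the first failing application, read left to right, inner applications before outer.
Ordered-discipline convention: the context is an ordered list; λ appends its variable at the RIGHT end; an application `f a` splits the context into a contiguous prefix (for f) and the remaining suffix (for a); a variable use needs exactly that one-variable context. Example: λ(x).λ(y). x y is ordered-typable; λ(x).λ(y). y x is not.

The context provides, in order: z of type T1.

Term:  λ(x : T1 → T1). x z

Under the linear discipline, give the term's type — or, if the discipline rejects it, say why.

term : (T1 → T1) → T1
counts: z ×1, x [bound] ×1
use order (left to right): x, z
typing: well-typed at (T1 → T1) → T1
summary: ordered ✗ | linear ✓ | affine ✓ | relevant ✓ | unrestricted ✓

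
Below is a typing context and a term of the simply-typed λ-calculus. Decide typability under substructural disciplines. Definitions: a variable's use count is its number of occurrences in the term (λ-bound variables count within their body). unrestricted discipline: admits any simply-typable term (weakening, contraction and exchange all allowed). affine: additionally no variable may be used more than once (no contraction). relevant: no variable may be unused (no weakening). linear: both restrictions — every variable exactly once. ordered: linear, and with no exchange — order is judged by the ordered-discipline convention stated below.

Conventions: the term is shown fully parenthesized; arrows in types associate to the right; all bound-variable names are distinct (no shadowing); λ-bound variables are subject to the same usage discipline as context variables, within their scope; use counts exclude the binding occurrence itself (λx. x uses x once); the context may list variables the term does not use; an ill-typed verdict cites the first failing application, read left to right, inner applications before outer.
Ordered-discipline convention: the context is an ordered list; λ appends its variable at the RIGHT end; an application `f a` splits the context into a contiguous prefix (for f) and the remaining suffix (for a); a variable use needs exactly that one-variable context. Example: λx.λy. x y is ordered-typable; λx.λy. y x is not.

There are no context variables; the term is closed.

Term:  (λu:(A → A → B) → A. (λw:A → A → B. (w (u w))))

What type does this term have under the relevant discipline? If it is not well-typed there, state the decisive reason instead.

term : ((A → A → B) → A) → (A → A → B) → A → B
counts: u [bound]: 1×; w [bound]: 2×
use order (left to right): w, u, w
typing: well-typed at ((A → A → B) → A) → (A → A → B) → A → B
summary: ordered ✗; linear ✗; affine ✗; relevant ✓; unrestricted ✓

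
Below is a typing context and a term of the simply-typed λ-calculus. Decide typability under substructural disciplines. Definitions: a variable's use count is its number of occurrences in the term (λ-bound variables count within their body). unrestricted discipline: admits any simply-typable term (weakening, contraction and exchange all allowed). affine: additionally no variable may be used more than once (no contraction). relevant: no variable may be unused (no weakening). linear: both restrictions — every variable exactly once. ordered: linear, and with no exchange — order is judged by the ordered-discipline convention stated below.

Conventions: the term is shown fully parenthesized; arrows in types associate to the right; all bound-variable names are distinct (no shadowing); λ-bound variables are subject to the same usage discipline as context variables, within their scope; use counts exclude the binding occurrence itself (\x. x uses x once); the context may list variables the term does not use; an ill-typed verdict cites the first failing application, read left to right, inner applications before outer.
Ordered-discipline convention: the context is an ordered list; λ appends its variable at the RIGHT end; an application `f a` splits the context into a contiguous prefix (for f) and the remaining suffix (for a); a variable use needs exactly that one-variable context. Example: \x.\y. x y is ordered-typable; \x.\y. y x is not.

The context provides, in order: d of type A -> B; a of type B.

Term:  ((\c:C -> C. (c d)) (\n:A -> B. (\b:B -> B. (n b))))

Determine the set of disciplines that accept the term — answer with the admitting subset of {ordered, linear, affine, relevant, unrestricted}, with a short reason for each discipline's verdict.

accepted by: none
counts: d: 1×, a: 0×, c [bound]: 1×, n [bound]: 1×, b [bound]: 1×
left-to-right use order: c, d, n, b
typing: ill-typed: argument of type A -> B where C is required
ordered: ✗ — not simply typable
linear: ✗ — fails simple typing
affine: ✗ — a type mismatch blocks all five
relevant: ✗ — the type mismatch rejects it
unrestricted: ✗ — not simply typable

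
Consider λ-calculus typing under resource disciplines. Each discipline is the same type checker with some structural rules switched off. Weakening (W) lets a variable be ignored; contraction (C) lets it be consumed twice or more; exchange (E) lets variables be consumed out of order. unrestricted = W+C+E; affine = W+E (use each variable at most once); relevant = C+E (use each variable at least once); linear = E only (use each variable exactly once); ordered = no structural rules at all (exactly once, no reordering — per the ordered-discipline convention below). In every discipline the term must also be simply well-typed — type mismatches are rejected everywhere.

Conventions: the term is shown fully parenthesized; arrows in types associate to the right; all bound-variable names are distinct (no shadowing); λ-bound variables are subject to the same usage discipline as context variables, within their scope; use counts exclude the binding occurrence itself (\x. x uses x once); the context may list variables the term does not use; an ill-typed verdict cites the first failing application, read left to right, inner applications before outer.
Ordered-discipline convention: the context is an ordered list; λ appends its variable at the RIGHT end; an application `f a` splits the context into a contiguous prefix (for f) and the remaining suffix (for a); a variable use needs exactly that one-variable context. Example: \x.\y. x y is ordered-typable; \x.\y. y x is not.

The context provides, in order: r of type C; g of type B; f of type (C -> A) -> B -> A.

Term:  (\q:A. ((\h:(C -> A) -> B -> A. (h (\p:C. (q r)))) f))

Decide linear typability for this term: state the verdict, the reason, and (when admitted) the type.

no — the type mismatch rejects it
use counts: r=1, g=0, f=1, q [bound]=1, h [bound]=1, p [bound]=0
uses in reading order: h, q, r, f
typing: ill-typed: applying a non-function (A)
summary: ordered ✗; linear ✗; affine ✗; relevant ✗; unrestricted ✗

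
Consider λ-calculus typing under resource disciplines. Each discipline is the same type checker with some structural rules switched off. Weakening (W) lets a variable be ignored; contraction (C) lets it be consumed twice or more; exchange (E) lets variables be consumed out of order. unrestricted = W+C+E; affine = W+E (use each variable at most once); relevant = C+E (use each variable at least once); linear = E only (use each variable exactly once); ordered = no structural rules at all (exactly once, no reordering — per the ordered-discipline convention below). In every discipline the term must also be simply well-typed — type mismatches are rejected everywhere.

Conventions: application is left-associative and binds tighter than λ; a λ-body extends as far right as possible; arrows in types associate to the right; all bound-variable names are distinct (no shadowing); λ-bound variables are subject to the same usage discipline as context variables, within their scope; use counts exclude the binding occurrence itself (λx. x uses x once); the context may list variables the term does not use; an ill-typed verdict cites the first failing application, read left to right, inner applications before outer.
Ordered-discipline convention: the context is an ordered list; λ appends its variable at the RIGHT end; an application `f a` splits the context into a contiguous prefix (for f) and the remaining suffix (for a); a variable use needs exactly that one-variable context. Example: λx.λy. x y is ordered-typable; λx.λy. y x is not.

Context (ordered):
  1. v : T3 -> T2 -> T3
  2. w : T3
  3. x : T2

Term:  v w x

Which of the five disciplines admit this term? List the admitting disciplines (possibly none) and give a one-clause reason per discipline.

admitted by: ordered, linear, affine, relevant, unrestricted
use counts: v: 1, w: 1, x: 1
use order (left to right): v, w, x
typing: well-typed at T3
ordered ✓ (single-use (v, w, x), ordered derivation ok)
linear ✓ (v, w, x: one use apiece)
affine ✓ (no duplicate uses among v, w, x)
relevant ✓ (v, w, x: all used, weakening unneeded)
unrestricted ✓ (simply typable at T3; W, C, E all held)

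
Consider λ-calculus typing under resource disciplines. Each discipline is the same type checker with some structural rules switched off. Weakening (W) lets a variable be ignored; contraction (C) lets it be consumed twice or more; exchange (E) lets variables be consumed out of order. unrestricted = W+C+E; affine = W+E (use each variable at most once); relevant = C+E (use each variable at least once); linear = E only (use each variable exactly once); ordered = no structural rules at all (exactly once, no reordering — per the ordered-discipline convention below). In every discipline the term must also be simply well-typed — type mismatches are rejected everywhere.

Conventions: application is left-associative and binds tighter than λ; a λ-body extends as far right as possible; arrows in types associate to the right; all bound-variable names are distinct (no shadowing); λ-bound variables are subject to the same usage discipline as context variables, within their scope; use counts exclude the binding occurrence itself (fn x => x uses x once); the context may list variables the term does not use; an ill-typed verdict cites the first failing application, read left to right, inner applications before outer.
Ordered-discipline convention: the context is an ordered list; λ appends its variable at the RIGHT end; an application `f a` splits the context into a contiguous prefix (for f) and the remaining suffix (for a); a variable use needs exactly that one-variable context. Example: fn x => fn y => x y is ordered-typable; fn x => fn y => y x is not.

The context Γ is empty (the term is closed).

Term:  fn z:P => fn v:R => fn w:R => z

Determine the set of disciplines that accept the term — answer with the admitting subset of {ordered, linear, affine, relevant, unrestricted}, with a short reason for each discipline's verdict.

accepted by: affine, unrestricted
use counts: z (λ-bound)=1; v (λ-bound)=0; w (λ-bound)=0
use order (left to right): z
typing: well-typed — term : P -> R -> R -> P
ordered ✗ (unused: v, w — weakening required)
linear ✗ (unused: v, w — weakening required)
affine ✓ (none of z, v, w used more than once)
relevant ✗ (unused: v, w — weakening required)
unrestricted ✓ (well-typed at P -> R -> R -> P; no restrictions here)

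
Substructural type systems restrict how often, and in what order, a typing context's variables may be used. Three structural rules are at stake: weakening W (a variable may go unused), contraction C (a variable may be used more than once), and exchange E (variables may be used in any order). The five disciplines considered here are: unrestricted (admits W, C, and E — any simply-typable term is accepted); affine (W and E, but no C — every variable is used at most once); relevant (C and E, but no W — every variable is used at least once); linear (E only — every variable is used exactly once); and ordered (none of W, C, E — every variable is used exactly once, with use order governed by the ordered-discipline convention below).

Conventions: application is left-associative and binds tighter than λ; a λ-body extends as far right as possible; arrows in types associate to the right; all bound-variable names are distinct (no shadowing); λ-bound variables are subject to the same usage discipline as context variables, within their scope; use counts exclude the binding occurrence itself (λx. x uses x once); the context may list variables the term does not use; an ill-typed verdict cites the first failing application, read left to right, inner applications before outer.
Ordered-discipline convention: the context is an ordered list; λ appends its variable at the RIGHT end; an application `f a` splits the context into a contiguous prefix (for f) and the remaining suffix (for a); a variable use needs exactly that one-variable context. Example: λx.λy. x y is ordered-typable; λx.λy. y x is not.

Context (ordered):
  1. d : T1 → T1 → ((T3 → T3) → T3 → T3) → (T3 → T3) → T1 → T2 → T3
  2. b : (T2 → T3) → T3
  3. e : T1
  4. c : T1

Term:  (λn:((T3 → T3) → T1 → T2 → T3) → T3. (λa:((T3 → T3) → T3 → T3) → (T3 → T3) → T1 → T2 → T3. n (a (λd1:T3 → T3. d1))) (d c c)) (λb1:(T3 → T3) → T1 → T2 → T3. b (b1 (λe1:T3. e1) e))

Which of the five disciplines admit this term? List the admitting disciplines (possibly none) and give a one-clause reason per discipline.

accepted by: relevant, unrestricted
variable uses: d: 1×; b: 1×; e: 1×; c: 2×; n (bound): 1×; a (bound): 1×; d1 (bound): 1×; b1 (bound): 1×; e1 (bound): 1×
use order (left to right): n, a, d1, d, c, c, b, b1, e1, e
typing: the term checks, with type T3
ordered: ✗ — c ×2 used more than once (contraction)
linear: ✗ — c ×2 used more than once (contraction)
affine: ✗ — c ×2 used more than once (contraction)
relevant: ✓ — at least one use each (d, b, e, c, n, a, d1, b1, e1)
unrestricted: ✓ — typability at T3 is all that's needed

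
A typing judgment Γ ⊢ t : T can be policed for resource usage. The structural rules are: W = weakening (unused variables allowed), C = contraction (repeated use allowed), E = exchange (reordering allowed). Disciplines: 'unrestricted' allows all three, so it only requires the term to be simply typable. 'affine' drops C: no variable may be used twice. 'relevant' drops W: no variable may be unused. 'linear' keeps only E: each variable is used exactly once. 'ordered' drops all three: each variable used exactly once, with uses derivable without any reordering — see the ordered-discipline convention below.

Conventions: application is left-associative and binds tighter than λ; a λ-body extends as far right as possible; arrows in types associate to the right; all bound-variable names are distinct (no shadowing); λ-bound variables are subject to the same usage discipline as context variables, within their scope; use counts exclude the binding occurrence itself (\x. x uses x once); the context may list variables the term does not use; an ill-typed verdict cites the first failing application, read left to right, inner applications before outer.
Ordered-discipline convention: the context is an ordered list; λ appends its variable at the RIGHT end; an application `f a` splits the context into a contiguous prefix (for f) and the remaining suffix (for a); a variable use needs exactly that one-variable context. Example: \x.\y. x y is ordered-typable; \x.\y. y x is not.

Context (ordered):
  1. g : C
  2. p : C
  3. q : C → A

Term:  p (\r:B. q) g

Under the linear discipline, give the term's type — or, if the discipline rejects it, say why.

not well-typed under linear — not simply typable
variable uses: g: 1, p: 1, q: 1, r (bound): 0
use order (left to right): p, q, g
typing: ill-typed: non-function type C applied to an argument
per-discipline verdicts: ordered ✗, linear ✗, affine ✗, relevant ✗, unrestricted ✗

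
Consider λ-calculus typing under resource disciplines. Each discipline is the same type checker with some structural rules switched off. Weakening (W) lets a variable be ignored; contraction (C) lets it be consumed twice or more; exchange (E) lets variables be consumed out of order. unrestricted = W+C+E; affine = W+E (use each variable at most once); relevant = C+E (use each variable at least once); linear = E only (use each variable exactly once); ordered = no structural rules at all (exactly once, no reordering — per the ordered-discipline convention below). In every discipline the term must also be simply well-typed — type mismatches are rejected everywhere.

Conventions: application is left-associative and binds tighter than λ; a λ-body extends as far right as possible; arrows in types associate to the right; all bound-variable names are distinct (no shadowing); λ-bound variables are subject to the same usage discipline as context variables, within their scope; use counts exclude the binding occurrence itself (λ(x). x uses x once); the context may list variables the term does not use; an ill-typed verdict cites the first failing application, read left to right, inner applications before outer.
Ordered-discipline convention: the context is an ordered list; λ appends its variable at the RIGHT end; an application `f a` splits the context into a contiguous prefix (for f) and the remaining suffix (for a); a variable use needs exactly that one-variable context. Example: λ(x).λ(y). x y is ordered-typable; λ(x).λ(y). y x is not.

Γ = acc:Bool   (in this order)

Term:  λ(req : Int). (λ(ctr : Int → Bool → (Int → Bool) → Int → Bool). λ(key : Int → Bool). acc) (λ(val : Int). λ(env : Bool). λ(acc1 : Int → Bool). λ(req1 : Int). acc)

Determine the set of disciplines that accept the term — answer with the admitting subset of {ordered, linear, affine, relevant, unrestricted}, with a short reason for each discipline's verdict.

admitted by: unrestricted
variable uses: acc: 2×; req [bound]: 0×; ctr [bound]: 0×; key [bound]: 0×; val [bound]: 0×; env [bound]: 0×; acc1 [bound]: 0×; req1 [bound]: 0×
uses in reading order: acc, acc
typing: ✓ — Int → (Int → Bool) → Bool
ordered ✗ (needs contraction — acc ×2; needs weakening: req, ctr, key, val, env, acc1, req1 unused)
linear ✗ (needs contraction — acc ×2; needs weakening: req, ctr, key, val, env, acc1, req1 unused)
affine ✗ (needs contraction — acc ×2)
relevant ✗ (needs weakening: req, ctr, key, val, env, acc1, req1 unused)
unrestricted ✓ (simply typable at Int → (Int → Bool) → Bool; W, C, E all held)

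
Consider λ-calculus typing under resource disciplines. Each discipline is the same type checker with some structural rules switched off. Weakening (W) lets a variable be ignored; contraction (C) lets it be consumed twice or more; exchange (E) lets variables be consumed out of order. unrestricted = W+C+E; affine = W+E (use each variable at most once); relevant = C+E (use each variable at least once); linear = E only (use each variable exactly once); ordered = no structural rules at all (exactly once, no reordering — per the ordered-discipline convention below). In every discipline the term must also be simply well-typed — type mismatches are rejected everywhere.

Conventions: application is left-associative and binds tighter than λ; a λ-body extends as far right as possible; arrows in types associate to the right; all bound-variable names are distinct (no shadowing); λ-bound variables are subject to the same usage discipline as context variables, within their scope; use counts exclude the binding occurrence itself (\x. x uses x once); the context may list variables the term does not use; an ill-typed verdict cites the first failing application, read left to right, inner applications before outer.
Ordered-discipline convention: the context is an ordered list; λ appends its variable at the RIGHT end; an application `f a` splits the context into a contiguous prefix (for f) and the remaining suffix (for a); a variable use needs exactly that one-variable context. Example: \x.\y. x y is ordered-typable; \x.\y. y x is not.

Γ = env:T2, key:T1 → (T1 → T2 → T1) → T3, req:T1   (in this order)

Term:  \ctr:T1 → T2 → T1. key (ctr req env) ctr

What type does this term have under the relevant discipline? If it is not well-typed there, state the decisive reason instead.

term : (T1 → T2 → T1) → T3
use counts: env=1; key=1; req=1; ctr [bound]=2
order of uses: key, ctr, req, env, ctr
typing: well-typed at (T1 → T2 → T1) → T3
per-discipline verdicts: ordered ✗, linear ✗, affine ✗, relevant ✓, unrestricted ✓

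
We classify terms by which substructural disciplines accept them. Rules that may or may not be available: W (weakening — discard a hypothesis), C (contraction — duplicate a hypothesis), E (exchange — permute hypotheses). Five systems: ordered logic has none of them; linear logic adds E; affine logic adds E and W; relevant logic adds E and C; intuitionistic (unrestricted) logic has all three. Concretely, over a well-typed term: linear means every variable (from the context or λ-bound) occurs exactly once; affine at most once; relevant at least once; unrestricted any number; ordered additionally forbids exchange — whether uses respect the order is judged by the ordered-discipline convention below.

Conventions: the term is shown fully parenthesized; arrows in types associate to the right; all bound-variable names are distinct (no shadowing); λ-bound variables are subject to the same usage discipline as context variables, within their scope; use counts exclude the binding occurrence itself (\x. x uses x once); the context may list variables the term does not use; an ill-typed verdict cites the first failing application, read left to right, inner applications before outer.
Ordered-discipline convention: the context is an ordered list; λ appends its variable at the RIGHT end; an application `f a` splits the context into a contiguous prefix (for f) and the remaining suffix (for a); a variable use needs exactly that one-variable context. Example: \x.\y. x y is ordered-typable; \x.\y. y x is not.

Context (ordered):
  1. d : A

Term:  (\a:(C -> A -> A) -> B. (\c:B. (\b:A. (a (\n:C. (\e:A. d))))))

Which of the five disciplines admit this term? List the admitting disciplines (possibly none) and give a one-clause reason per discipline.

admitted in: affine, unrestricted
counts: d: 1, a [bound]: 1, c [bound]: 0, b [bound]: 0, n [bound]: 0, e [bound]: 0
uses in reading order: a, d
typing: well-typed at ((C -> A -> A) -> B) -> B -> A -> B
ordered: ✗, c, b, n, e never used (weakening)
linear: ✗, c, b, n, e never used (weakening)
affine: ✓, d, a, c, b, n, e: no repeats, contraction unneeded
relevant: ✗, c, b, n, e never used (weakening)
unrestricted: ✓, typability at ((C -> A -> A) -> B) -> B -> A -> B is all that's needed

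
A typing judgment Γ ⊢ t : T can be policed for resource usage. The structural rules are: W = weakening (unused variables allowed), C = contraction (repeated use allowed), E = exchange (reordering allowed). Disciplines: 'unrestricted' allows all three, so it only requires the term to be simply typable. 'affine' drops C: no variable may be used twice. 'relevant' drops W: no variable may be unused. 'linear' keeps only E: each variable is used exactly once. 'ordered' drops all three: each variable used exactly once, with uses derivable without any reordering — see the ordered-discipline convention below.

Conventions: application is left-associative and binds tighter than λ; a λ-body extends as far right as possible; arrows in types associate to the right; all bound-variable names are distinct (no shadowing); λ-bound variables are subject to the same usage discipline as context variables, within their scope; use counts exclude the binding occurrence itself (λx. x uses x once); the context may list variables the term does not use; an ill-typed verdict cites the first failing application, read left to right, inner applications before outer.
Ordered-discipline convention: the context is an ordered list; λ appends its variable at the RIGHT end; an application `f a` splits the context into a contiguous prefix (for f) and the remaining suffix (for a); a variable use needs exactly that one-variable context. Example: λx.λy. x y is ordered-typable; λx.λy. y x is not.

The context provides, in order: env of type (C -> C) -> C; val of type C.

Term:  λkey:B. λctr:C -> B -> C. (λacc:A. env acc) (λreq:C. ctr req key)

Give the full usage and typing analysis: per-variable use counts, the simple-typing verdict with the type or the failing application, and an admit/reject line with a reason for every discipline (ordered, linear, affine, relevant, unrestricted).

counts: env: 1×; val: 0×; key [bound]: 1×; ctr [bound]: 1×; acc [bound]: 1×; req [bound]: 1×
left-to-right use order: env, acc, ctr, req, key
typing: ill-typed: an application expects C -> C but receives A
ordered: ✗ — a type mismatch blocks all five
linear: ✗ — the type mismatch rejects it
affine: ✗ — not simply typable
relevant: ✗ — fails simple typing
unrestricted: ✗ — a type mismatch blocks all five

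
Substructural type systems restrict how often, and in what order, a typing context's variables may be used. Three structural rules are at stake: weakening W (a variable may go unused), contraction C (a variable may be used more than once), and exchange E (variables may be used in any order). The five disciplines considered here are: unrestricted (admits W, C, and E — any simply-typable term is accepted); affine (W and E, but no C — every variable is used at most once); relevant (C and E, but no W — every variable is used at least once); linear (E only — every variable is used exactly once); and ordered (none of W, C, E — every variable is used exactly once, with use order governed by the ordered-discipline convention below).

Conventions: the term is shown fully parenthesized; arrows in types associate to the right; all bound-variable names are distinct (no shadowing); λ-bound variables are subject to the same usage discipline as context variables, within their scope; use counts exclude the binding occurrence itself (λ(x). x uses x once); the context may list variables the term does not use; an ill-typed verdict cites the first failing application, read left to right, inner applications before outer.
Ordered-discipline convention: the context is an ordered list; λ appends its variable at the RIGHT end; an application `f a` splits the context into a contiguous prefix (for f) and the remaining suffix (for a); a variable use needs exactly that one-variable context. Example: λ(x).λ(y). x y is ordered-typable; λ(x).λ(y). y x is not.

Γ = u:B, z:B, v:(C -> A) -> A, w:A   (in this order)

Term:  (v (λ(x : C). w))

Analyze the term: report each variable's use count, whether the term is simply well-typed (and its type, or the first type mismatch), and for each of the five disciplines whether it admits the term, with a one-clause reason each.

use counts: u=0; z=0; v=1; w=1; x (λ-bound)=0
left-to-right use order: v, w
typing: the term checks, with type A
ordered: ✗, needs weakening: u, z, x unused
linear: ✗, needs weakening: u, z, x unused
affine: ✓, u, z, v, w, x: no repeats, contraction unneeded
relevant: ✗, needs weakening: u, z, x unused
unrestricted: ✓, type-checks (A) and nothing is barred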